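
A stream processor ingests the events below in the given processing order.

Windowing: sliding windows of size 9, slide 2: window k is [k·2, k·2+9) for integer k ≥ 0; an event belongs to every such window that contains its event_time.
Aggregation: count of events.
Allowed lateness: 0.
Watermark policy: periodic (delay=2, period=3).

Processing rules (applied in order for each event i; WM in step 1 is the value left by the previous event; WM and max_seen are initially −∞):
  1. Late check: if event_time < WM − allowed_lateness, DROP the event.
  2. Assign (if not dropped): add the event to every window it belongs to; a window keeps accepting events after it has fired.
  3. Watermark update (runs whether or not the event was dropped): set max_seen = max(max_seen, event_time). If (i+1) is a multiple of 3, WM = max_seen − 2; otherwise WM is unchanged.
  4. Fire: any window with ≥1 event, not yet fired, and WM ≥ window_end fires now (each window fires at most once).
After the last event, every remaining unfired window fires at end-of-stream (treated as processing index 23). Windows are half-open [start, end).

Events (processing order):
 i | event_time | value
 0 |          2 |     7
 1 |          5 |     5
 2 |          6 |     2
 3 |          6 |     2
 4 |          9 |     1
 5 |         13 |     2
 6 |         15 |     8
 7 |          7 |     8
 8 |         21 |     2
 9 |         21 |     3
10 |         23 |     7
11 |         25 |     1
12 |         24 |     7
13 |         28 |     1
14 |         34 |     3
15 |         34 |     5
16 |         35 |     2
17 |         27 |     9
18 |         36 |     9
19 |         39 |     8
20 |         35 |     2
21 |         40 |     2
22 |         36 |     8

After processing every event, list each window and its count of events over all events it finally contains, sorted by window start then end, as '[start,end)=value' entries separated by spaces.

[0,9)=4 [2,11)=5 [4,13)=4 [6,15)=4 [8,17)=3 [10,19)=2 [12,21)=2 [14,23)=3 [16,25)=4 [18,27)=5 [20,29)=6 [22,31)=4 [24,33)=3 [26,35)=3 [28,37)=6 [30,39)=5 [32,41)=7 [34,43)=7 [36,45)=3 [38,47)=2 [40,49)=1

i=0 t=2 v=7: → [2,11),[0,9); WM=−∞
i=1 t=5 v=5: → [4,13),[2,11),[0,9); WM=−∞
i=2 t=6 v=2: → [6,15),[4,13),[2,11),[0,9); WM=4
i=3 t=6 v=2: → [6,15),[4,13),[2,11),[0,9); WM=4
i=4 t=9 v=1: → [8,17),[6,15),[4,13),[2,11); WM=4
i=5 t=13 v=2: → [12,21),[10,19),[8,17),[6,15); WM=11; [0,9) fires=4 [2,11) fires=5
i=6 t=15 v=8: → [14,23),[12,21),[10,19),[8,17); WM=11
i=7 t=7 v=8: DROP (t<11-0); WM=11
i=8 t=21 v=2: → [20,29),[18,27),[16,25),[14,23); WM=19; [4,13) fires=4 [6,15) fires=4 [8,17) fires=3 [10,19) fires=2
i=9 t=21 v=3: → [20,29),[18,27),[16,25),[14,23); WM=19
i=10 t=23 v=7: → [22,31),[20,29),[18,27),[16,25); WM=19
i=11 t=25 v=1: → [24,33),[22,31),[20,29),[18,27); WM=23; [12,21) fires=2 [14,23) fires=3
i=12 t=24 v=7: → [24,33),[22,31),[20,29),[18,27),[16,25); WM=23
i=13 t=28 v=1: → [28,37),[26,35),[24,33),[22,31),[20,29); WM=23
i=14 t=34 v=3: → [34,43),[32,41),[30,39),[28,37),[26,35); WM=32; [16,25) fires=4 [18,27) fires=5 [20,29) fires=6 [22,31) fires=4
i=15 t=34 v=5: → [34,43),[32,41),[30,39),[28,37),[26,35); WM=32
i=16 t=35 v=2: → [34,43),[32,41),[30,39),[28,37); WM=32
i=17 t=27 v=9: DROP (t<32-0); WM=33; [24,33) fires=3
i=18 t=36 v=9: → [36,45),[34,43),[32,41),[30,39),[28,37); WM=33
i=19 t=39 v=8: → [38,47),[36,45),[34,43),[32,41); WM=33
i=20 t=35 v=2: → [34,43),[32,41),[30,39),[28,37); WM=37; [26,35) fires=3 [28,37) fires=6
i=21 t=40 v=2: → [40,49),[38,47),[36,45),[34,43),[32,41); WM=37
i=22 t=36 v=8: DROP (t<37-0); WM=37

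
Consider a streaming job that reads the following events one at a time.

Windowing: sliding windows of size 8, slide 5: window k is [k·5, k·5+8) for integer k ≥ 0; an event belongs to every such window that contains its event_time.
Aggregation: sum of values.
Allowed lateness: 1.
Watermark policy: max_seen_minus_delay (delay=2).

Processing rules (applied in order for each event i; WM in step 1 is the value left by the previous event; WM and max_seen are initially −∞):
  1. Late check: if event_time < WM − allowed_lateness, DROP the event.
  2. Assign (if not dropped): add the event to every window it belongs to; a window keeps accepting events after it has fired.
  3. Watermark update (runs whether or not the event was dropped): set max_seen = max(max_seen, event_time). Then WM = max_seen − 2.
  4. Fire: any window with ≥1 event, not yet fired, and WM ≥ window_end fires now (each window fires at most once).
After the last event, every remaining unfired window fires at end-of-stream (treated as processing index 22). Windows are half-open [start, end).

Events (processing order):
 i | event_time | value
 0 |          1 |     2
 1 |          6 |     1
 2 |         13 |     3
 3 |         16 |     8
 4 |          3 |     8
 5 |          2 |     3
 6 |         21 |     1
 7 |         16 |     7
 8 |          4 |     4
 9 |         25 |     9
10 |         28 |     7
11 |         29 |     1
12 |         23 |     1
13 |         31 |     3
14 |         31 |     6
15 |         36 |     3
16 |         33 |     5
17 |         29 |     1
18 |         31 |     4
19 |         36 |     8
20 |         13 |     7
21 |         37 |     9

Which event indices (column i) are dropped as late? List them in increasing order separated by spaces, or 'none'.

i=0 t=1 v=2: → [0,8); WM=-1
i=1 t=6 v=1: → [5,13),[0,8); WM=4
i=2 t=13 v=3: → [10,18); WM=11; [0,8) fires=3
i=3 t=16 v=8: → [15,23),[10,18); WM=14; [5,13) fires=1
i=4 t=3 v=8: DROP (t<14-1); WM=14
i=5 t=2 v=3: DROP (t<14-1); WM=14
i=6 t=21 v=1: → [20,28),[15,23); WM=19; [10,18) fires=11
i=7 t=16 v=7: DROP (t<19-1); WM=19
i=8 t=4 v=4: DROP (t<19-1); WM=19
i=9 t=25 v=9: → [25,33),[20,28); WM=23; [15,23) fires=9
i=10 t=28 v=7: → [25,33); WM=26
i=11 t=29 v=1: → [25,33); WM=27
i=12 t=23 v=1: DROP (t<27-1); WM=27
i=13 t=31 v=3: → [30,38),[25,33); WM=29; [20,28) fires=10
i=14 t=31 v=6: → [30,38),[25,33); WM=29
i=15 t=36 v=3: → [35,43),[30,38); WM=34; [25,33) fires=26
i=16 t=33 v=5: → [30,38); WM=34
i=17 t=29 v=1: DROP (t<34-1); WM=34
i=18 t=31 v=4: DROP (t<34-1); WM=34
i=19 t=36 v=8: → [35,43),[30,38); WM=34
i=20 t=13 v=7: DROP (t<34-1); WM=34
i=21 t=37 v=9: → [35,43),[30,38); WM=35

4 5 7 8 12 17 18 20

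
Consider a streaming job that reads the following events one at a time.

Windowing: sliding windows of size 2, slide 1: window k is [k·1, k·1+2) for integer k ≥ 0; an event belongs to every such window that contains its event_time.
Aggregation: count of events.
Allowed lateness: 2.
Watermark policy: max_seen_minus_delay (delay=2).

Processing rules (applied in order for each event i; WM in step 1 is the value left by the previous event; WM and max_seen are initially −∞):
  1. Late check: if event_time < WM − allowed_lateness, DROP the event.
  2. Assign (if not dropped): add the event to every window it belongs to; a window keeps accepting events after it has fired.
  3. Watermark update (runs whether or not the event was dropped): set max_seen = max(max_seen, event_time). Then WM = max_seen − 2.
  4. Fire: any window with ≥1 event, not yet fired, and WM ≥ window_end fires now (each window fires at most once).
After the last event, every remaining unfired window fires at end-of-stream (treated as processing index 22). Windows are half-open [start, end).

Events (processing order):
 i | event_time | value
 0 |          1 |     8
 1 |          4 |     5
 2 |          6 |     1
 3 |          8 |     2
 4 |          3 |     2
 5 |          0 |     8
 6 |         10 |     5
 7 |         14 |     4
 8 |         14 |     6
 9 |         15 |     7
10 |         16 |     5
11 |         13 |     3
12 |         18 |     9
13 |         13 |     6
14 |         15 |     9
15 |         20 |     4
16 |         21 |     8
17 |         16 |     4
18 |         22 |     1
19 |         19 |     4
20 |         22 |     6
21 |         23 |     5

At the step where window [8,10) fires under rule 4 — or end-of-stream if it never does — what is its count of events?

1

i=0 t=1 v=8: → [1,3),[0,2); WM=-1
i=1 t=4 v=5: → [4,6),[3,5); WM=2; [0,2) fires=1
i=2 t=6 v=1: → [6,8),[5,7); WM=4; [1,3) fires=1
i=3 t=8 v=2: → [8,10),[7,9); WM=6; [3,5) fires=1 [4,6) fires=1
i=4 t=3 v=2: DROP (t<6-2); WM=6
i=5 t=0 v=8: DROP (t<6-2); WM=6
i=6 t=10 v=5: → [10,12),[9,11); WM=8; [5,7) fires=1 [6,8) fires=1
i=7 t=14 v=4: → [14,16),[13,15); WM=12; [7,9) fires=1 [8,10) fires=1 [9,11) fires=1 [10,12) fires=1
i=8 t=14 v=6: → [14,16),[13,15); WM=12
i=9 t=15 v=7: → [15,17),[14,16); WM=13
i=10 t=16 v=5: → [16,18),[15,17); WM=14
i=11 t=13 v=3: → [13,15),[12,14); WM=14; [12,14) fires=1
i=12 t=18 v=9: → [18,20),[17,19); WM=16; [13,15) fires=3 [14,16) fires=3
i=13 t=13 v=6: DROP (t<16-2); WM=16
i=14 t=15 v=9: → [15,17),[14,16); WM=16
i=15 t=20 v=4: → [20,22),[19,21); WM=18; [15,17) fires=3 [16,18) fires=1
i=16 t=21 v=8: → [21,23),[20,22); WM=19; [17,19) fires=1
i=17 t=16 v=4: DROP (t<19-2); WM=19
i=18 t=22 v=1: → [22,24),[21,23); WM=20; [18,20) fires=1
i=19 t=19 v=4: → [19,21),[18,20); WM=20
i=20 t=22 v=6: → [22,24),[21,23); WM=20
i=21 t=23 v=5: → [23,25),[22,24); WM=21; [19,21) fires=2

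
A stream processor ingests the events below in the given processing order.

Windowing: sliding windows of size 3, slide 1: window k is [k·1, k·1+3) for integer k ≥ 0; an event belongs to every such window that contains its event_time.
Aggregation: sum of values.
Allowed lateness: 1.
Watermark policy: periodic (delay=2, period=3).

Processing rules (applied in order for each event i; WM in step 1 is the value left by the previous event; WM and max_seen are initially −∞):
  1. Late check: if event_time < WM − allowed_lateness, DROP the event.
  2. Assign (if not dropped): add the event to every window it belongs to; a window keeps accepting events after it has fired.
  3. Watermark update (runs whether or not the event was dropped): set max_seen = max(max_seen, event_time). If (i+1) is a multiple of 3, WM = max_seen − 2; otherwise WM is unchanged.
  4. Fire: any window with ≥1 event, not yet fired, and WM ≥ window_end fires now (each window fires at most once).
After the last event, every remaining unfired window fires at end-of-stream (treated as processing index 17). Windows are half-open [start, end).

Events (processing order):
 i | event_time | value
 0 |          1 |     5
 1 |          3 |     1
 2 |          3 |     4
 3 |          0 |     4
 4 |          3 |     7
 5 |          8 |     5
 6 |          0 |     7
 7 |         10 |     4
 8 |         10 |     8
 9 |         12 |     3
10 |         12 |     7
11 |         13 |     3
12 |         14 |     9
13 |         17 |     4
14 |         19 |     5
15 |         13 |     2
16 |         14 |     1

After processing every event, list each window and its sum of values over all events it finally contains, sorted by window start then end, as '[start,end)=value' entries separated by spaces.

[0,3)=9 [1,4)=17 [2,5)=12 [3,6)=12 [6,9)=5 [7,10)=5 [8,11)=17 [9,12)=12 [10,13)=22 [11,14)=13 [12,15)=22 [13,16)=12 [14,17)=9 [15,18)=4 [16,19)=4 [17,20)=9 [18,21)=5 [19,22)=5

i=0 t=1 v=5: → [1,4),[0,3); WM=−∞
i=1 t=3 v=1: → [3,6),[2,5),[1,4); WM=−∞
i=2 t=3 v=4: → [3,6),[2,5),[1,4); WM=1
i=3 t=0 v=4: → [0,3); WM=1
i=4 t=3 v=7: → [3,6),[2,5),[1,4); WM=1
i=5 t=8 v=5: → [8,11),[7,10),[6,9); WM=6; [0,3) fires=9 [1,4) fires=17 [2,5) fires=12 [3,6) fires=12
i=6 t=0 v=7: DROP (t<6-1); WM=6
i=7 t=10 v=4: → [10,13),[9,12),[8,11); WM=6
i=8 t=10 v=8: → [10,13),[9,12),[8,11); WM=8
i=9 t=12 v=3: → [12,15),[11,14),[10,13); WM=8
i=10 t=12 v=7: → [12,15),[11,14),[10,13); WM=8
i=11 t=13 v=3: → [13,16),[12,15),[11,14); WM=11; [6,9) fires=5 [7,10) fires=5 [8,11) fires=17
i=12 t=14 v=9: → [14,17),[13,16),[12,15); WM=11
i=13 t=17 v=4: → [17,20),[16,19),[15,18); WM=11
i=14 t=19 v=5: → [19,22),[18,21),[17,20); WM=17; [9,12) fires=12 [10,13) fires=22 [11,14) fires=13 [12,15) fires=22 [13,16) fires=12 [14,17) fires=9
i=15 t=13 v=2: DROP (t<17-1); WM=17
i=16 t=14 v=1: DROP (t<17-1); WM=17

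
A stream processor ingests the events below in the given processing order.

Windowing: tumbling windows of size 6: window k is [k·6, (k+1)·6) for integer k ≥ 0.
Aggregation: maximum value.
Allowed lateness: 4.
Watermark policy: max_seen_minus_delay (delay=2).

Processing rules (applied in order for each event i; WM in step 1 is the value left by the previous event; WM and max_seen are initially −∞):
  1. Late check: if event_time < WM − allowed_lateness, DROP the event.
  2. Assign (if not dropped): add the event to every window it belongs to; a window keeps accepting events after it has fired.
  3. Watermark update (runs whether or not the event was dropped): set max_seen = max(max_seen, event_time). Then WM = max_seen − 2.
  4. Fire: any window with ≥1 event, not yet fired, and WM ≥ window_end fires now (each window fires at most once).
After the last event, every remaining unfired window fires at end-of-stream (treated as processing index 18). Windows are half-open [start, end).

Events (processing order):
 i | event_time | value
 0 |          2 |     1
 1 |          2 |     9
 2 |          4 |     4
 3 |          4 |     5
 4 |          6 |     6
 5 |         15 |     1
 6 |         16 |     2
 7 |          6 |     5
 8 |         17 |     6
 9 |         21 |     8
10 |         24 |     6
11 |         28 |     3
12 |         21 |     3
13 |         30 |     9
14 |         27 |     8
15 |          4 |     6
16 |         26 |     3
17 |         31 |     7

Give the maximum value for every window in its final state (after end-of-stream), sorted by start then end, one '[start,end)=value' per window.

[0,6)=9 [6,12)=6 [12,18)=6 [18,24)=8 [24,30)=8 [30,36)=9

i=0 t=2 v=1: → [0,6); WM=0
i=1 t=2 v=9: → [0,6); WM=0
i=2 t=4 v=4: → [0,6); WM=2
i=3 t=4 v=5: → [0,6); WM=2
i=4 t=6 v=6: → [6,12); WM=4
i=5 t=15 v=1: → [12,18); WM=13; [0,6) fires=9 [6,12) fires=6
i=6 t=16 v=2: → [12,18); WM=14
i=7 t=6 v=5: DROP (t<14-4); WM=14
i=8 t=17 v=6: → [12,18); WM=15
i=9 t=21 v=8: → [18,24); WM=19; [12,18) fires=6
i=10 t=24 v=6: → [24,30); WM=22
i=11 t=28 v=3: → [24,30); WM=26; [18,24) fires=8
i=12 t=21 v=3: DROP (t<26-4); WM=26
i=13 t=30 v=9: → [30,36); WM=28
i=14 t=27 v=8: → [24,30); WM=28
i=15 t=4 v=6: DROP (t<28-4); WM=28
i=16 t=26 v=3: → [24,30); WM=28
i=17 t=31 v=7: → [30,36); WM=29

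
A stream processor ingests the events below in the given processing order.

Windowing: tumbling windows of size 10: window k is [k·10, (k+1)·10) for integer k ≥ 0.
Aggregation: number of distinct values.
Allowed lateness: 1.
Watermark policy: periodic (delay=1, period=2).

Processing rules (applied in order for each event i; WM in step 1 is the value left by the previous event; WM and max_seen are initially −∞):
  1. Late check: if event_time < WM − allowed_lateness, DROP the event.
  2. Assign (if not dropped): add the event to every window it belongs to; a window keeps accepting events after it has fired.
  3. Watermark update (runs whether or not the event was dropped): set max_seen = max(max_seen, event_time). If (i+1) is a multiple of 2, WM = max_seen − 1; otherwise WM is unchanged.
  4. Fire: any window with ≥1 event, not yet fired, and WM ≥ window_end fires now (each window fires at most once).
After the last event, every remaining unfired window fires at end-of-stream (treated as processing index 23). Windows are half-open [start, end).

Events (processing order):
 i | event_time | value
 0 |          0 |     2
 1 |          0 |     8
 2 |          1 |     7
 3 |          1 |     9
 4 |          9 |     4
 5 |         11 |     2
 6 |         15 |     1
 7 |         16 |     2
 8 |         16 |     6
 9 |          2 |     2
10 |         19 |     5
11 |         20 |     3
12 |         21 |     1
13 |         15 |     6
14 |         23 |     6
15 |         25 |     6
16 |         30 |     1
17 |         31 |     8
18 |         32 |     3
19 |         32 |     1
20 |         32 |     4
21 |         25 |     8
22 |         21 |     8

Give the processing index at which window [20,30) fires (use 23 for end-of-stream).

17

i=0 t=0 v=2: → [0,10); WM=−∞
i=1 t=0 v=8: → [0,10); WM=-1
i=2 t=1 v=7: → [0,10); WM=-1
i=3 t=1 v=9: → [0,10); WM=0
i=4 t=9 v=4: → [0,10); WM=0
i=5 t=11 v=2: → [10,20); WM=10; [0,10) fires=5
i=6 t=15 v=1: → [10,20); WM=10
i=7 t=16 v=2: → [10,20); WM=15
i=8 t=16 v=6: → [10,20); WM=15
i=9 t=2 v=2: DROP (t<15-1); WM=15
i=10 t=19 v=5: → [10,20); WM=15
i=11 t=20 v=3: → [20,30); WM=19
i=12 t=21 v=1: → [20,30); WM=19
i=13 t=15 v=6: DROP (t<19-1); WM=20; [10,20) fires=4
i=14 t=23 v=6: → [20,30); WM=20
i=15 t=25 v=6: → [20,30); WM=24
i=16 t=30 v=1: → [30,40); WM=24
i=17 t=31 v=8: → [30,40); WM=30; [20,30) fires=3
i=18 t=32 v=3: → [30,40); WM=30
i=19 t=32 v=1: → [30,40); WM=31
i=20 t=32 v=4: → [30,40); WM=31
i=21 t=25 v=8: DROP (t<31-1); WM=31
i=22 t=21 v=8: DROP (t<31-1); WM=31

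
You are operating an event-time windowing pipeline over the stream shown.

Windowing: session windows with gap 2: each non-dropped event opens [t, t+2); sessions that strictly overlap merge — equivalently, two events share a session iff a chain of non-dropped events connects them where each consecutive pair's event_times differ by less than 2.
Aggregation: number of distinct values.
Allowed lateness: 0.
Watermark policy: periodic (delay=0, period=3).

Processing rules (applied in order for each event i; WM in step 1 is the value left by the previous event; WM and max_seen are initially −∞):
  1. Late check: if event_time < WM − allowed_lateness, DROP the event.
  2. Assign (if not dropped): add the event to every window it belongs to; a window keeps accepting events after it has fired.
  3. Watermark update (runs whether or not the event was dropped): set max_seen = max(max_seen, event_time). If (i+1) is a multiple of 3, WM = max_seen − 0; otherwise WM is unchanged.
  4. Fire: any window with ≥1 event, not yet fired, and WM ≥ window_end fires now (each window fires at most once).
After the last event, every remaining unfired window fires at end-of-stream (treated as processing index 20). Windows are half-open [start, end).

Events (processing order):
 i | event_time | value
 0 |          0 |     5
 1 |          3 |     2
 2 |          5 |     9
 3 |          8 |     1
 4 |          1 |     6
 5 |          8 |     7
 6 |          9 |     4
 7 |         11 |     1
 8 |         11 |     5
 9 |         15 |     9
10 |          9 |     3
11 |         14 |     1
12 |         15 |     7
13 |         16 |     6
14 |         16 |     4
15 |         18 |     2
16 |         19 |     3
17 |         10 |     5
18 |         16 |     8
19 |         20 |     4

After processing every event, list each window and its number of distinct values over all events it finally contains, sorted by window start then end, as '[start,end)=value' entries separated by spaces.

[0,2)=1 [3,5)=1 [5,7)=1 [8,11)=3 [11,13)=2 [14,18)=5 [18,22)=3

i=0 t=0 v=5: → [0,2); WM=−∞
i=1 t=3 v=2: → [3,5); WM=−∞
i=2 t=5 v=9: → [5,7); WM=5
i=3 t=8 v=1: → [8,10); WM=5
i=4 t=1 v=6: DROP (t<5-0); WM=5
i=5 t=8 v=7: → [8,10); WM=8
i=6 t=9 v=4: → [8,11); WM=8
i=7 t=11 v=1: → [11,13); WM=8
i=8 t=11 v=5: → [11,13); WM=11
i=9 t=15 v=9: → [15,17); WM=11
i=10 t=9 v=3: DROP (t<11-0); WM=11
i=11 t=14 v=1: → [14,17); WM=15
i=12 t=15 v=7: → [14,17); WM=15
i=13 t=16 v=6: → [14,18); WM=15
i=14 t=16 v=4: → [14,18); WM=16
i=15 t=18 v=2: → [18,20); WM=16
i=16 t=19 v=3: → [18,21); WM=16
i=17 t=10 v=5: DROP (t<16-0); WM=19
i=18 t=16 v=8: DROP (t<19-0); WM=19
i=19 t=20 v=4: → [18,22); WM=19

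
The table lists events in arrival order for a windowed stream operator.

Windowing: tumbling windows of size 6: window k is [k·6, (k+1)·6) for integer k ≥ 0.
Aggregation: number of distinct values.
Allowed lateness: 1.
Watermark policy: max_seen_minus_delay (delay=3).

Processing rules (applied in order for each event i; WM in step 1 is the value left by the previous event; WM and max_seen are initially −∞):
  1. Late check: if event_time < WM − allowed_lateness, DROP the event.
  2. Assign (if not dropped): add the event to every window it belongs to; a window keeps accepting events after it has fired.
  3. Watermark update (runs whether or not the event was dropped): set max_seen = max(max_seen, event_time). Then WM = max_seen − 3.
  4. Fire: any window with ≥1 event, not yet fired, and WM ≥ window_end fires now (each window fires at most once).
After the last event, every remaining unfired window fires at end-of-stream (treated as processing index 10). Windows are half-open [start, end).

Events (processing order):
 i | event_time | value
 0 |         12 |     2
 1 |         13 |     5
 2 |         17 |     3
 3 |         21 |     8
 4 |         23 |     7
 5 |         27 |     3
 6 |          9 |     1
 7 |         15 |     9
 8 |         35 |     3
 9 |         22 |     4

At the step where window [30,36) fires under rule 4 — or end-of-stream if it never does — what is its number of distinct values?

i=0 t=12 v=2: → [12,18); WM=9
i=1 t=13 v=5: → [12,18); WM=10
i=2 t=17 v=3: → [12,18); WM=14
i=3 t=21 v=8: → [18,24); WM=18; [12,18) fires=3
i=4 t=23 v=7: → [18,24); WM=20
i=5 t=27 v=3: → [24,30); WM=24; [18,24) fires=2
i=6 t=9 v=1: DROP (t<24-1); WM=24
i=7 t=15 v=9: DROP (t<24-1); WM=24
i=8 t=35 v=3: → [30,36); WM=32; [24,30) fires=1
i=9 t=22 v=4: DROP (t<32-1); WM=32

1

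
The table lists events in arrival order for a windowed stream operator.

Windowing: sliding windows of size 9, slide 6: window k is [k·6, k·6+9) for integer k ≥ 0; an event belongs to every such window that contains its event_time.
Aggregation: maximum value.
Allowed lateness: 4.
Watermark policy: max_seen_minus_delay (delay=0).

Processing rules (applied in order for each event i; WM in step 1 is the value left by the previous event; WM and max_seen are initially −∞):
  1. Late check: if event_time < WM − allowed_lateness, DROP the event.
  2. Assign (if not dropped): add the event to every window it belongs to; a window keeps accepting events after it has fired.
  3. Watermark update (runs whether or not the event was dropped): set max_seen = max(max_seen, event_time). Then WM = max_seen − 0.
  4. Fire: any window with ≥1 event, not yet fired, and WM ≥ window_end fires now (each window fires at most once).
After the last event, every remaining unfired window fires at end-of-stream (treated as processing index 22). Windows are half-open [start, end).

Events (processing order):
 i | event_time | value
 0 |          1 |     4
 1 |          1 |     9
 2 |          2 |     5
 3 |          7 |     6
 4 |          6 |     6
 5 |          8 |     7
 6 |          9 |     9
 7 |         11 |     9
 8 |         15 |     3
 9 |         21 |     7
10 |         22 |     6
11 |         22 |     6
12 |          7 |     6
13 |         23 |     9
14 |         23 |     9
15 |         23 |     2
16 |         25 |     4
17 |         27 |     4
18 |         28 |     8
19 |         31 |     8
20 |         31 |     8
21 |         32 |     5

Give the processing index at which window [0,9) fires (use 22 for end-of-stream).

i=0 t=1 v=4: → [0,9); WM=1
i=1 t=1 v=9: → [0,9); WM=1
i=2 t=2 v=5: → [0,9); WM=2
i=3 t=7 v=6: → [6,15),[0,9); WM=7
i=4 t=6 v=6: → [6,15),[0,9); WM=7
i=5 t=8 v=7: → [6,15),[0,9); WM=8
i=6 t=9 v=9: → [6,15); WM=9; [0,9) fires=9
i=7 t=11 v=9: → [6,15); WM=11
i=8 t=15 v=3: → [12,21); WM=15; [6,15) fires=9
i=9 t=21 v=7: → [18,27); WM=21; [12,21) fires=3
i=10 t=22 v=6: → [18,27); WM=22
i=11 t=22 v=6: → [18,27); WM=22
i=12 t=7 v=6: DROP (t<22-4); WM=22
i=13 t=23 v=9: → [18,27); WM=23
i=14 t=23 v=9: → [18,27); WM=23
i=15 t=23 v=2: → [18,27); WM=23
i=16 t=25 v=4: → [24,33),[18,27); WM=25
i=17 t=27 v=4: → [24,33); WM=27; [18,27) fires=9
i=18 t=28 v=8: → [24,33); WM=28
i=19 t=31 v=8: → [30,39),[24,33); WM=31
i=20 t=31 v=8: → [30,39),[24,33); WM=31
i=21 t=32 v=5: → [30,39),[24,33); WM=32

6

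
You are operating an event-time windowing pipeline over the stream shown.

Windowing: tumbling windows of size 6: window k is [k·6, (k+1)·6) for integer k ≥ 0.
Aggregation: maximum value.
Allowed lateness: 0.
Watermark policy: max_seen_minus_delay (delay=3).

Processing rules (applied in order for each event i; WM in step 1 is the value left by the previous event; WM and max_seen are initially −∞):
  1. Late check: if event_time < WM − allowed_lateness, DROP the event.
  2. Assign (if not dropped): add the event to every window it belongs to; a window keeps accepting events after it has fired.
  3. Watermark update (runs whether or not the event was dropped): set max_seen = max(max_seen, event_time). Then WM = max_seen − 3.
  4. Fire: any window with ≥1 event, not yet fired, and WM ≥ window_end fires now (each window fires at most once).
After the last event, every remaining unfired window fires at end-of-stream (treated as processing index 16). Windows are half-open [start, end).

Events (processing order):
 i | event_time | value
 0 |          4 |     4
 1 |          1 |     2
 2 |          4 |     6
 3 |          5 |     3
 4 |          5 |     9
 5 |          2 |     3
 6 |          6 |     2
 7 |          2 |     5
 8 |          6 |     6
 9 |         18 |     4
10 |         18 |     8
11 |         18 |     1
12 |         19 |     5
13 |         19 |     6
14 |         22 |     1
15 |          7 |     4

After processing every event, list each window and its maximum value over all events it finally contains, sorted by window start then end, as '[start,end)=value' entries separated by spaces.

[0,6)=9 [6,12)=6 [18,24)=8

i=0 t=4 v=4: → [0,6); WM=1
i=1 t=1 v=2: → [0,6); WM=1
i=2 t=4 v=6: → [0,6); WM=1
i=3 t=5 v=3: → [0,6); WM=2
i=4 t=5 v=9: → [0,6); WM=2
i=5 t=2 v=3: → [0,6); WM=2
i=6 t=6 v=2: → [6,12); WM=3
i=7 t=2 v=5: DROP (t<3-0); WM=3
i=8 t=6 v=6: → [6,12); WM=3
i=9 t=18 v=4: → [18,24); WM=15; [0,6) fires=9 [6,12) fires=6
i=10 t=18 v=8: → [18,24); WM=15
i=11 t=18 v=1: → [18,24); WM=15
i=12 t=19 v=5: → [18,24); WM=16
i=13 t=19 v=6: → [18,24); WM=16
i=14 t=22 v=1: → [18,24); WM=19
i=15 t=7 v=4: DROP (t<19-0); WM=19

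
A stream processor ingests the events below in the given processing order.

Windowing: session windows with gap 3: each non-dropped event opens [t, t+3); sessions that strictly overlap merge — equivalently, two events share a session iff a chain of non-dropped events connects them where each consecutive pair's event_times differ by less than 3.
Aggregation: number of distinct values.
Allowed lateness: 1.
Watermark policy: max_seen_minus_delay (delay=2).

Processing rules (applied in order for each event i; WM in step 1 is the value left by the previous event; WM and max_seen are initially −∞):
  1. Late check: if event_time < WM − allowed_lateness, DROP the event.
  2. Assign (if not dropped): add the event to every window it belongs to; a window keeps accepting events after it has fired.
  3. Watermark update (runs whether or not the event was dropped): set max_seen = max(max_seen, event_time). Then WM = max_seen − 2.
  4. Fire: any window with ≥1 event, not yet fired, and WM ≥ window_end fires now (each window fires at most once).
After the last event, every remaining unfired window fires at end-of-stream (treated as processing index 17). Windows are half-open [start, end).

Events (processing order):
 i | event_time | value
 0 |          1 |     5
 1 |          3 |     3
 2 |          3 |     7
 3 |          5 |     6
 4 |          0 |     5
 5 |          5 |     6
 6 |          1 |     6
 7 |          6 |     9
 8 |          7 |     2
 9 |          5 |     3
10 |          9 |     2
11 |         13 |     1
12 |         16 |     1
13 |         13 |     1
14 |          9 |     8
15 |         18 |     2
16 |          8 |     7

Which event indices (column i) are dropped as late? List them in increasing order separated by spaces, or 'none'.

i=0 t=1 v=5: → [1,4); WM=-1
i=1 t=3 v=3: → [1,6); WM=1
i=2 t=3 v=7: → [1,6); WM=1
i=3 t=5 v=6: → [1,8); WM=3
i=4 t=0 v=5: DROP (t<3-1); WM=3
i=5 t=5 v=6: → [1,8); WM=3
i=6 t=1 v=6: DROP (t<3-1); WM=3
i=7 t=6 v=9: → [1,9); WM=4
i=8 t=7 v=2: → [1,10); WM=5
i=9 t=5 v=3: → [1,10); WM=5
i=10 t=9 v=2: → [1,12); WM=7
i=11 t=13 v=1: → [13,16); WM=11
i=12 t=16 v=1: → [16,19); WM=14
i=13 t=13 v=1: → [13,16); WM=14
i=14 t=9 v=8: DROP (t<14-1); WM=14
i=15 t=18 v=2: → [16,21); WM=16
i=16 t=8 v=7: DROP (t<16-1); WM=16

4 6 14 16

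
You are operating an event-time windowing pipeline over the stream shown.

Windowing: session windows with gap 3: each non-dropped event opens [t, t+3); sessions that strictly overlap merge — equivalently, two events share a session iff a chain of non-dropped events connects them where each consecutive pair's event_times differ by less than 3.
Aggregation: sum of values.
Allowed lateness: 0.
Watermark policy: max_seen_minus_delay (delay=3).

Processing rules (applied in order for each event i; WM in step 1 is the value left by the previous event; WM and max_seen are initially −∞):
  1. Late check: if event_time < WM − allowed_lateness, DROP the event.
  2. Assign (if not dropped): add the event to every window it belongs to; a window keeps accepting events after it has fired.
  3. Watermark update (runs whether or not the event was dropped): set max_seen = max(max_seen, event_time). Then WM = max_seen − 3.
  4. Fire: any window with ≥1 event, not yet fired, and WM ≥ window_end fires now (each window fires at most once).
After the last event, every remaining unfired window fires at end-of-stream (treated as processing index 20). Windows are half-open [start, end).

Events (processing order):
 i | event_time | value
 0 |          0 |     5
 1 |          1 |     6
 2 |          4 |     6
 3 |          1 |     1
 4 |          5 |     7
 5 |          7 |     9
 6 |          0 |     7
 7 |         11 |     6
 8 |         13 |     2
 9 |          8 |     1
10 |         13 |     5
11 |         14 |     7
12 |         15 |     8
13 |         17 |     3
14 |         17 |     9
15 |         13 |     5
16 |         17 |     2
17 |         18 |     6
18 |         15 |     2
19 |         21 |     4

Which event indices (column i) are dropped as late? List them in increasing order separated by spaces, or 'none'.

i=0 t=0 v=5: → [0,3); WM=-3
i=1 t=1 v=6: → [0,4); WM=-2
i=2 t=4 v=6: → [4,7); WM=1
i=3 t=1 v=1: → [0,4); WM=1
i=4 t=5 v=7: → [4,8); WM=2
i=5 t=7 v=9: → [4,10); WM=4
i=6 t=0 v=7: DROP (t<4-0); WM=4
i=7 t=11 v=6: → [11,14); WM=8
i=8 t=13 v=2: → [11,16); WM=10
i=9 t=8 v=1: DROP (t<10-0); WM=10
i=10 t=13 v=5: → [11,16); WM=10
i=11 t=14 v=7: → [11,17); WM=11
i=12 t=15 v=8: → [11,18); WM=12
i=13 t=17 v=3: → [11,20); WM=14
i=14 t=17 v=9: → [11,20); WM=14
i=15 t=13 v=5: DROP (t<14-0); WM=14
i=16 t=17 v=2: → [11,20); WM=14
i=17 t=18 v=6: → [11,21); WM=15
i=18 t=15 v=2: → [11,21); WM=15
i=19 t=21 v=4: → [21,24); WM=18

6 9 15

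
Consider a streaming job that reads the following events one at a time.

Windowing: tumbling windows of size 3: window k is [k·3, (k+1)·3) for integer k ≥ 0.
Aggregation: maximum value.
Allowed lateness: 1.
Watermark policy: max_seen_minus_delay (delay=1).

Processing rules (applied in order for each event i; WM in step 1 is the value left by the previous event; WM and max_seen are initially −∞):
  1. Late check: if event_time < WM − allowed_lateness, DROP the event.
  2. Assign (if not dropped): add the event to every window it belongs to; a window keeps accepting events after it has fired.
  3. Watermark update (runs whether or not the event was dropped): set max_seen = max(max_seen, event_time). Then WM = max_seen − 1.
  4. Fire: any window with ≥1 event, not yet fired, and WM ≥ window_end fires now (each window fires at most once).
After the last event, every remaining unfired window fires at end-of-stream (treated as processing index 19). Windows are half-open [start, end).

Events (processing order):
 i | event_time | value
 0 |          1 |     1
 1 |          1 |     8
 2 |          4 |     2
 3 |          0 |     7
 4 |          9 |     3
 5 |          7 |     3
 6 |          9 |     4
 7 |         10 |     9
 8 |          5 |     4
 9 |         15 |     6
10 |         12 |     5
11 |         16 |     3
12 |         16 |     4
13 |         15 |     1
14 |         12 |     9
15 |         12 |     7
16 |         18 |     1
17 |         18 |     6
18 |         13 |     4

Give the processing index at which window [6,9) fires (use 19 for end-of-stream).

i=0 t=1 v=1: → [0,3); WM=0
i=1 t=1 v=8: → [0,3); WM=0
i=2 t=4 v=2: → [3,6); WM=3; [0,3) fires=8
i=3 t=0 v=7: DROP (t<3-1); WM=3
i=4 t=9 v=3: → [9,12); WM=8; [3,6) fires=2
i=5 t=7 v=3: → [6,9); WM=8
i=6 t=9 v=4: → [9,12); WM=8
i=7 t=10 v=9: → [9,12); WM=9; [6,9) fires=3
i=8 t=5 v=4: DROP (t<9-1); WM=9
i=9 t=15 v=6: → [15,18); WM=14; [9,12) fires=9
i=10 t=12 v=5: DROP (t<14-1); WM=14
i=11 t=16 v=3: → [15,18); WM=15
i=12 t=16 v=4: → [15,18); WM=15
i=13 t=15 v=1: → [15,18); WM=15
i=14 t=12 v=9: DROP (t<15-1); WM=15
i=15 t=12 v=7: DROP (t<15-1); WM=15
i=16 t=18 v=1: → [18,21); WM=17
i=17 t=18 v=6: → [18,21); WM=17
i=18 t=13 v=4: DROP (t<17-1); WM=17

7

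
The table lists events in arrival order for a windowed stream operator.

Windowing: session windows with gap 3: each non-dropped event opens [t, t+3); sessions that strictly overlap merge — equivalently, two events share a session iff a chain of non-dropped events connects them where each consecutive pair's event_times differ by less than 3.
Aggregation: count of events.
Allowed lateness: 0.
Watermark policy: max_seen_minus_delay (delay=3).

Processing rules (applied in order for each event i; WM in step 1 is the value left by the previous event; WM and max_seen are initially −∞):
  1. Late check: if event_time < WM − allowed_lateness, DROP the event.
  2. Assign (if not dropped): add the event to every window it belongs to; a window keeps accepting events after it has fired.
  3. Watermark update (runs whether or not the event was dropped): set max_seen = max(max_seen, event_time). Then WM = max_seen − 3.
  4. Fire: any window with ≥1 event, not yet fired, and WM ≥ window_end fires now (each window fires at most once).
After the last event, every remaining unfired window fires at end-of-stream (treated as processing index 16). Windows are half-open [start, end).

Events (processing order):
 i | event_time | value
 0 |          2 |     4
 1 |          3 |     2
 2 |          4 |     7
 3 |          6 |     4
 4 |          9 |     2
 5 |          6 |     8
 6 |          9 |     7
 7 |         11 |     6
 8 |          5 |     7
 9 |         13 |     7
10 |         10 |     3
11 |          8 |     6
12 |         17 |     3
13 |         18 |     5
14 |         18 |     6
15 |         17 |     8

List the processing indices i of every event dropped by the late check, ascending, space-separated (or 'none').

8 11

i=0 t=2 v=4: → [2,5); WM=-1
i=1 t=3 v=2: → [2,6); WM=0
i=2 t=4 v=7: → [2,7); WM=1
i=3 t=6 v=4: → [2,9); WM=3
i=4 t=9 v=2: → [9,12); WM=6
i=5 t=6 v=8: → [2,9); WM=6
i=6 t=9 v=7: → [9,12); WM=6
i=7 t=11 v=6: → [9,14); WM=8
i=8 t=5 v=7: DROP (t<8-0); WM=8
i=9 t=13 v=7: → [9,16); WM=10
i=10 t=10 v=3: → [9,16); WM=10
i=11 t=8 v=6: DROP (t<10-0); WM=10
i=12 t=17 v=3: → [17,20); WM=14
i=13 t=18 v=5: → [17,21); WM=15
i=14 t=18 v=6: → [17,21); WM=15
i=15 t=17 v=8: → [17,21); WM=15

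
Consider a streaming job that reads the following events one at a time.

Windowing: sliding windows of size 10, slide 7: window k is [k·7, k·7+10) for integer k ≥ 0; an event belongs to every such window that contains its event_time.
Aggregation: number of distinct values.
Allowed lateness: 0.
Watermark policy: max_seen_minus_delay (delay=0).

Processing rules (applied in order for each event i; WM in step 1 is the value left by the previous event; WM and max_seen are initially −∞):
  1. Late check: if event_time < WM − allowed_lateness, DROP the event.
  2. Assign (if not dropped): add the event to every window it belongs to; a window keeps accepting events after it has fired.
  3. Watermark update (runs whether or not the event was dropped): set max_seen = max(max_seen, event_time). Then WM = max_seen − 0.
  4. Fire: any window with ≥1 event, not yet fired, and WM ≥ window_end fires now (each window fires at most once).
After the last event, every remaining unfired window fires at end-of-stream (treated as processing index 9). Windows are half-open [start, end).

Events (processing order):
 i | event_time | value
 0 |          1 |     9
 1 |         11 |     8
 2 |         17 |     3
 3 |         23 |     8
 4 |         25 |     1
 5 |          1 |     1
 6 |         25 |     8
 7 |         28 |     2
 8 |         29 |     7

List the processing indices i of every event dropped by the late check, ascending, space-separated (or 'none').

i=0 t=1 v=9: → [0,10); WM=1
i=1 t=11 v=8: → [7,17); WM=11; [0,10) fires=1
i=2 t=17 v=3: → [14,24); WM=17; [7,17) fires=1
i=3 t=23 v=8: → [21,31),[14,24); WM=23
i=4 t=25 v=1: → [21,31); WM=25; [14,24) fires=2
i=5 t=1 v=1: DROP (t<25-0); WM=25
i=6 t=25 v=8: → [21,31); WM=25
i=7 t=28 v=2: → [28,38),[21,31); WM=28
i=8 t=29 v=7: → [28,38),[21,31); WM=29

5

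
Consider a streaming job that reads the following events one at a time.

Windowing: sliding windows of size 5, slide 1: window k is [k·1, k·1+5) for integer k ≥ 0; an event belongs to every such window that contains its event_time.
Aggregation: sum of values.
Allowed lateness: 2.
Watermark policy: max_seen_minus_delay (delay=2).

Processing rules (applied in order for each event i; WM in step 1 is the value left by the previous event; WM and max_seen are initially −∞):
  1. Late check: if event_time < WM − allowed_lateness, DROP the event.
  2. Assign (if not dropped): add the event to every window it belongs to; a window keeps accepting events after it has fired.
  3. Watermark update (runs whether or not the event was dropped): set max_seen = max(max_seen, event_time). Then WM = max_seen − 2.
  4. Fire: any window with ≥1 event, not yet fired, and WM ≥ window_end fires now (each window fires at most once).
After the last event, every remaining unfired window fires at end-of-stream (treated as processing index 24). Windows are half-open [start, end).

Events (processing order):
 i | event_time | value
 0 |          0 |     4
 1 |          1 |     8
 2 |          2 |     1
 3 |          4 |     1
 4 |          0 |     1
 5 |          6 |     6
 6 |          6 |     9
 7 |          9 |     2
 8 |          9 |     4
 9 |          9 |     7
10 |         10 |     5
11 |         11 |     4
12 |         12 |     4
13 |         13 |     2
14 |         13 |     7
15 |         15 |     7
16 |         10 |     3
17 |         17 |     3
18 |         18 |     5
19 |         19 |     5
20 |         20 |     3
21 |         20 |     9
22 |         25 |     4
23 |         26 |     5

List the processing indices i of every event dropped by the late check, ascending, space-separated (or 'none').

i=0 t=0 v=4: → [0,5); WM=-2
i=1 t=1 v=8: → [1,6),[0,5); WM=-1
i=2 t=2 v=1: → [2,7),[1,6),[0,5); WM=0
i=3 t=4 v=1: → [4,9),[3,8),[2,7),[1,6),[0,5); WM=2
i=4 t=0 v=1: → [0,5); WM=2
i=5 t=6 v=6: → [6,11),[5,10),[4,9),[3,8),[2,7); WM=4
i=6 t=6 v=9: → [6,11),[5,10),[4,9),[3,8),[2,7); WM=4
i=7 t=9 v=2: → [9,14),[8,13),[7,12),[6,11),[5,10); WM=7; [0,5) fires=15 [1,6) fires=10 [2,7) fires=17
i=8 t=9 v=4: → [9,14),[8,13),[7,12),[6,11),[5,10); WM=7
i=9 t=9 v=7: → [9,14),[8,13),[7,12),[6,11),[5,10); WM=7
i=10 t=10 v=5: → [10,15),[9,14),[8,13),[7,12),[6,11); WM=8; [3,8) fires=16
i=11 t=11 v=4: → [11,16),[10,15),[9,14),[8,13),[7,12); WM=9; [4,9) fires=16
i=12 t=12 v=4: → [12,17),[11,16),[10,15),[9,14),[8,13); WM=10; [5,10) fires=28
i=13 t=13 v=2: → [13,18),[12,17),[11,16),[10,15),[9,14); WM=11; [6,11) fires=33
i=14 t=13 v=7: → [13,18),[12,17),[11,16),[10,15),[9,14); WM=11
i=15 t=15 v=7: → [15,20),[14,19),[13,18),[12,17),[11,16); WM=13; [7,12) fires=22 [8,13) fires=26
i=16 t=10 v=3: DROP (t<13-2); WM=13
i=17 t=17 v=3: → [17,22),[16,21),[15,20),[14,19),[13,18); WM=15; [9,14) fires=35 [10,15) fires=22
i=18 t=18 v=5: → [18,23),[17,22),[16,21),[15,20),[14,19); WM=16; [11,16) fires=24
i=19 t=19 v=5: → [19,24),[18,23),[17,22),[16,21),[15,20); WM=17; [12,17) fires=20
i=20 t=20 v=3: → [20,25),[19,24),[18,23),[17,22),[16,21); WM=18; [13,18) fires=19
i=21 t=20 v=9: → [20,25),[19,24),[18,23),[17,22),[16,21); WM=18
i=22 t=25 v=4: → [25,30),[24,29),[23,28),[22,27),[21,26); WM=23; [14,19) fires=15 [15,20) fires=20 [16,21) fires=25 [17,22) fires=25 [18,23) fires=22
i=23 t=26 v=5: → [26,31),[25,30),[24,29),[23,28),[22,27); WM=24; [19,24) fires=17

16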